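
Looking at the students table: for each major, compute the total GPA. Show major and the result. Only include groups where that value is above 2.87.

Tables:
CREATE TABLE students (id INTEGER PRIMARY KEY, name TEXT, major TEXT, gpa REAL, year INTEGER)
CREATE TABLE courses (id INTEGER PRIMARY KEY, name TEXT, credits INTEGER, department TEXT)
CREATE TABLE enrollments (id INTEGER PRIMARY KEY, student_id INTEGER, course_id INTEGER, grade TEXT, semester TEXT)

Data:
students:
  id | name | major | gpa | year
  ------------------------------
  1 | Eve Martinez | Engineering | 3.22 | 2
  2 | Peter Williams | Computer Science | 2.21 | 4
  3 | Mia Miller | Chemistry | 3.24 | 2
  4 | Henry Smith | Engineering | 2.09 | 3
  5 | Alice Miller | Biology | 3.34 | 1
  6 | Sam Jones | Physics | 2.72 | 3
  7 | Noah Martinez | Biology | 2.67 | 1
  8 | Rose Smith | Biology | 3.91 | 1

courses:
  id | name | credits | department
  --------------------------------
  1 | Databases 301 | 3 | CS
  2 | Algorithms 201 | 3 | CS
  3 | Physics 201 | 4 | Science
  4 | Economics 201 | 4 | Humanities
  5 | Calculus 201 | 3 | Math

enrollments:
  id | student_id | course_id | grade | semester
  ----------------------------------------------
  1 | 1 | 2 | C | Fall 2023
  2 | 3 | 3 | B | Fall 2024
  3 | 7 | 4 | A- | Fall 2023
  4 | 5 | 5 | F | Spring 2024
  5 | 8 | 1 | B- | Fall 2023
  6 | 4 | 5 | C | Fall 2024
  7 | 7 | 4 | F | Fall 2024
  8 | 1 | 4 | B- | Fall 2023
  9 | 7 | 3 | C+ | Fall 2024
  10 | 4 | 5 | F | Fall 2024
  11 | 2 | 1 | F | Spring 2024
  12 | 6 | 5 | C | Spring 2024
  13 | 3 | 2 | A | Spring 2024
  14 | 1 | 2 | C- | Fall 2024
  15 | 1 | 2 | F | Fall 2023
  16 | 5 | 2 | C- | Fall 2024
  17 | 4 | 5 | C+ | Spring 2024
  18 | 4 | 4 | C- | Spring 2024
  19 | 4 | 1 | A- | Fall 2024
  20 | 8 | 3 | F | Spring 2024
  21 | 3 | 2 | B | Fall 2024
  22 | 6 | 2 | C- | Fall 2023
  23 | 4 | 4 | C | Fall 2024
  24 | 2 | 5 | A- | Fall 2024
SELECT major, SUM(gpa) AS sum_gpa FROM students GROUP BY major HAVING SUM(gpa) > 2.87

Execution result:
major | sum_gpa
Biology | 9.92
Chemistry | 3.24
Engineering | 5.31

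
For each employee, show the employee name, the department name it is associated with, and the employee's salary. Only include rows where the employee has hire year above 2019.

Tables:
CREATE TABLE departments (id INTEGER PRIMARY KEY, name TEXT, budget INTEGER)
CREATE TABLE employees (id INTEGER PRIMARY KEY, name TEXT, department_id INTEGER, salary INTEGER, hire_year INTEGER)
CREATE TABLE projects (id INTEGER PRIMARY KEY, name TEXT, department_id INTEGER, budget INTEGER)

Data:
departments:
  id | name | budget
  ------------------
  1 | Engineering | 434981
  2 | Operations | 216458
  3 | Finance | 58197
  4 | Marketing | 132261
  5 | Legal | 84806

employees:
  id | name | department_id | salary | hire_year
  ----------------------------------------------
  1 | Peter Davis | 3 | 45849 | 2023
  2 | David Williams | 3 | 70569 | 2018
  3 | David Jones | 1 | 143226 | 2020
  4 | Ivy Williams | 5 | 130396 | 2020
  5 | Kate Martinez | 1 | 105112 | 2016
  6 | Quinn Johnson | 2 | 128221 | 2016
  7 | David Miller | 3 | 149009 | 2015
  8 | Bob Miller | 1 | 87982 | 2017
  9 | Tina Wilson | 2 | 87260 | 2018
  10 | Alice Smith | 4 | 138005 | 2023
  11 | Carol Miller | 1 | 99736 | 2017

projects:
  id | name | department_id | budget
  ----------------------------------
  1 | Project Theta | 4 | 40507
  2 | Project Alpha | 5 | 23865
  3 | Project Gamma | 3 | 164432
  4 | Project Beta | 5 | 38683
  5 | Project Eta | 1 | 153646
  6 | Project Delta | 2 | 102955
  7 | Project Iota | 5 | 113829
SELECT c.name, p.name AS department, c.salary FROM employees c JOIN departments p ON c.department_id = p.id WHERE c.hire_year > 2019

Execution result:
name | department | salary
Peter Davis | Finance | 45849
David Jones | Engineering | 143226
Ivy Williams | Legal | 130396
Alice Smith | Marketing | 138005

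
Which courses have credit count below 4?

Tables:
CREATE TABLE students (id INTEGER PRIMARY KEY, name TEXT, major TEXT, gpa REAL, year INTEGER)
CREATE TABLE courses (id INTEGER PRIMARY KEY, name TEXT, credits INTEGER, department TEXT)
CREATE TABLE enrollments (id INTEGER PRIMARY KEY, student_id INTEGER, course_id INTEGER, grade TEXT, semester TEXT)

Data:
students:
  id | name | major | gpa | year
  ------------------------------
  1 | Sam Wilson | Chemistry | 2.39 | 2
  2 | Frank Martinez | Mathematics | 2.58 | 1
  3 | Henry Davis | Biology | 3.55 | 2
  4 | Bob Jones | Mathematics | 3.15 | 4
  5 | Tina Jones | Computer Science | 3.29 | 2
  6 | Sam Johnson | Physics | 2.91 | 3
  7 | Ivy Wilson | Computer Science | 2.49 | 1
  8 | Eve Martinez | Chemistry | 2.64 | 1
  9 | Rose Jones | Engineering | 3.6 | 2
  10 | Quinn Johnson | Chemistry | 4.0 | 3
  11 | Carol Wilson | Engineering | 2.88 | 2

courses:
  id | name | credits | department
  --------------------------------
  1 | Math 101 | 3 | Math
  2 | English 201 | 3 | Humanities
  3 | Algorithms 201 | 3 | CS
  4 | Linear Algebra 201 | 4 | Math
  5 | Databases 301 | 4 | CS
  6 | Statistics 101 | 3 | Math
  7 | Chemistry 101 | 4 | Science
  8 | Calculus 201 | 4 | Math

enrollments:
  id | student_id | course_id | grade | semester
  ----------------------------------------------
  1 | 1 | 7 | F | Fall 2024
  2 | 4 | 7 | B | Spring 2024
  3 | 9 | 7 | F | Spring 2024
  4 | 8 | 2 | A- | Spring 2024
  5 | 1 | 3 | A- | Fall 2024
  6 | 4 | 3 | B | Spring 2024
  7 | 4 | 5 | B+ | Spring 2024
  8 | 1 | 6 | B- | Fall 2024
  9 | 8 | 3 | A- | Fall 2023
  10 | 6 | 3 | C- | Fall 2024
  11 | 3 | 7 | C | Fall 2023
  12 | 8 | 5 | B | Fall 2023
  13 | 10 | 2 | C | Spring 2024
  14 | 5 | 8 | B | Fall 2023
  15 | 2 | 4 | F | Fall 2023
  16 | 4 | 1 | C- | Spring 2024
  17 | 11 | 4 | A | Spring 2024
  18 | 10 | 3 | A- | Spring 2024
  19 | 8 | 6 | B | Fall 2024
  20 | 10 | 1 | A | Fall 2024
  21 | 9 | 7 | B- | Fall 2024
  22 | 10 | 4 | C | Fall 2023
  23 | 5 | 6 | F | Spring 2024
SELECT name, credits FROM courses WHERE credits < 4

Execution result:
name | credits
Math 101 | 3
English 201 | 3
Algorithms 201 | 3
Statistics 101 | 3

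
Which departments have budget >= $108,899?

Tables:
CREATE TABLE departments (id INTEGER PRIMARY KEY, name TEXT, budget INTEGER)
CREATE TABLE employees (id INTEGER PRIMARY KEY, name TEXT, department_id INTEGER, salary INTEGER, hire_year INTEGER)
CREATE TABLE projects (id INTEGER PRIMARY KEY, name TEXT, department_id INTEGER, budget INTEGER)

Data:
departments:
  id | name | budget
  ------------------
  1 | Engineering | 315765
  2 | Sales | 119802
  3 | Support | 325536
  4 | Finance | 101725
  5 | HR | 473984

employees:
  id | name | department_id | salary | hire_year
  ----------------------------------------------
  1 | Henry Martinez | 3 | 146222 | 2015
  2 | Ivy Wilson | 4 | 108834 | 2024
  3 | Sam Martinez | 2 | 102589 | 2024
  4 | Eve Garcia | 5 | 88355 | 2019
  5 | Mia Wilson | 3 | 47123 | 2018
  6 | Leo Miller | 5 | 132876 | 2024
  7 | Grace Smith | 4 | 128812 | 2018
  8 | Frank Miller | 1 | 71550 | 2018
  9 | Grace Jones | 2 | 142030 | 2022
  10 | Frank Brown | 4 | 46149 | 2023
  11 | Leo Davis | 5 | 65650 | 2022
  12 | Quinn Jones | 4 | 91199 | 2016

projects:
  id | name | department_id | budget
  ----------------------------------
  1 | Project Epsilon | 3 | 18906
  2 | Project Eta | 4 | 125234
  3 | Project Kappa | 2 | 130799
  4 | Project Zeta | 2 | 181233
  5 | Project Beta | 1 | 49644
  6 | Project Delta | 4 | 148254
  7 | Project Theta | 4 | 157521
SELECT name, budget FROM departments WHERE budget >= 108899

Execution result:
name | budget
Engineering | 315765
Sales | 119802
Support | 325536
HR | 473984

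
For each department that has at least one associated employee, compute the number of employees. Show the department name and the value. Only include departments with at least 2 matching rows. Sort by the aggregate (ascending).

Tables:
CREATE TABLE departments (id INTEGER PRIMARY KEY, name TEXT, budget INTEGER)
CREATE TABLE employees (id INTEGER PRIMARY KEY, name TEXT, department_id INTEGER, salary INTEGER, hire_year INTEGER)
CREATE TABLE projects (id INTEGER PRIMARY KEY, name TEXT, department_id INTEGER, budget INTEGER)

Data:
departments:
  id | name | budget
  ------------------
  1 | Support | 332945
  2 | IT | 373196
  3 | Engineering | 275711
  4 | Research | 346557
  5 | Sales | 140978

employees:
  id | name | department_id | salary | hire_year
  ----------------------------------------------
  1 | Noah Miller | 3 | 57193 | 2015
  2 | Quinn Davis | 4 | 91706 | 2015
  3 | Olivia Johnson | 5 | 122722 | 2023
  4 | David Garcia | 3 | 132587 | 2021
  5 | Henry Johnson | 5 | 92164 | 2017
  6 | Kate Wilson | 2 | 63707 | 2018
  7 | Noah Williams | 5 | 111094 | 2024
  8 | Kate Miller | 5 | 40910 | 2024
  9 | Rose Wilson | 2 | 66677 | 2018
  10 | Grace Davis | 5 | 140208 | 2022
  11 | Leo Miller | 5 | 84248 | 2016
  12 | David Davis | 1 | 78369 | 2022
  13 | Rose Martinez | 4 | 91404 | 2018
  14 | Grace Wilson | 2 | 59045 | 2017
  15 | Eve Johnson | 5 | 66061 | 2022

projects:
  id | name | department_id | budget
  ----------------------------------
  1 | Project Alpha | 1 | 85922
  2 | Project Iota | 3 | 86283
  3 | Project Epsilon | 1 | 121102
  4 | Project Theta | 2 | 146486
SELECT p.name, COUNT(*) AS n FROM employees c JOIN departments p ON c.department_id = p.id GROUP BY p.id, p.name HAVING COUNT(*) >= 2 ORDER BY n ASC

Execution result:
name | n
Engineering | 2
Research | 2
IT | 3
Sales | 7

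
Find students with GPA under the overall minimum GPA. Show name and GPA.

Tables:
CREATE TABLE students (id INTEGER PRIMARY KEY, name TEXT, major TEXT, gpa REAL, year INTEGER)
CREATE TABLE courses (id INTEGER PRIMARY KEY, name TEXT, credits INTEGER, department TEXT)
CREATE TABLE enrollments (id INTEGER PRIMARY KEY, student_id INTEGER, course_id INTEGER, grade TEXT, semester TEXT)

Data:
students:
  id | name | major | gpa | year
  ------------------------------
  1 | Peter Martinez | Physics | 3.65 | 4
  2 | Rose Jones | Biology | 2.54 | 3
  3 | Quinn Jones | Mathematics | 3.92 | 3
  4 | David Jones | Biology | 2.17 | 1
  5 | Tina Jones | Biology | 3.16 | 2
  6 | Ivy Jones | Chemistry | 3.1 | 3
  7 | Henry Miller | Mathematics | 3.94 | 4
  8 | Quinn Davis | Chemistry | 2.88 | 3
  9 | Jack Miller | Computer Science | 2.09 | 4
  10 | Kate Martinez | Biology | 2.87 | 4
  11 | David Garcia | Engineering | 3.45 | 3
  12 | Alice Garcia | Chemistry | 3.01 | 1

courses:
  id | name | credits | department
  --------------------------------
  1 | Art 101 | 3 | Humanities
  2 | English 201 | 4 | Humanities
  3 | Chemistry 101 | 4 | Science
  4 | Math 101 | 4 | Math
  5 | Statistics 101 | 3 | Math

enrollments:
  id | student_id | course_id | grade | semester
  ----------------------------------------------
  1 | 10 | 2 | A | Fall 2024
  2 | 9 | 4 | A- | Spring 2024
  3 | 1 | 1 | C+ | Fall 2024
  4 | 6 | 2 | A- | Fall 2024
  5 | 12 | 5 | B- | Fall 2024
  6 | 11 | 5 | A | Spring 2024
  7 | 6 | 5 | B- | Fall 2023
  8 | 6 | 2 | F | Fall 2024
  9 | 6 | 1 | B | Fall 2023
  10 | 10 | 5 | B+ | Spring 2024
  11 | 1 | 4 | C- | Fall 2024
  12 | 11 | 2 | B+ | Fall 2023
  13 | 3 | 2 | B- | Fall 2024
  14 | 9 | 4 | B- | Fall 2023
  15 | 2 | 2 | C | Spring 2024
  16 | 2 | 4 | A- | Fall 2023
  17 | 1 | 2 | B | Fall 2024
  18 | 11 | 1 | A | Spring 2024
SELECT name, gpa FROM students WHERE gpa < (SELECT MIN(gpa) FROM students)

Execution result:
(no rows)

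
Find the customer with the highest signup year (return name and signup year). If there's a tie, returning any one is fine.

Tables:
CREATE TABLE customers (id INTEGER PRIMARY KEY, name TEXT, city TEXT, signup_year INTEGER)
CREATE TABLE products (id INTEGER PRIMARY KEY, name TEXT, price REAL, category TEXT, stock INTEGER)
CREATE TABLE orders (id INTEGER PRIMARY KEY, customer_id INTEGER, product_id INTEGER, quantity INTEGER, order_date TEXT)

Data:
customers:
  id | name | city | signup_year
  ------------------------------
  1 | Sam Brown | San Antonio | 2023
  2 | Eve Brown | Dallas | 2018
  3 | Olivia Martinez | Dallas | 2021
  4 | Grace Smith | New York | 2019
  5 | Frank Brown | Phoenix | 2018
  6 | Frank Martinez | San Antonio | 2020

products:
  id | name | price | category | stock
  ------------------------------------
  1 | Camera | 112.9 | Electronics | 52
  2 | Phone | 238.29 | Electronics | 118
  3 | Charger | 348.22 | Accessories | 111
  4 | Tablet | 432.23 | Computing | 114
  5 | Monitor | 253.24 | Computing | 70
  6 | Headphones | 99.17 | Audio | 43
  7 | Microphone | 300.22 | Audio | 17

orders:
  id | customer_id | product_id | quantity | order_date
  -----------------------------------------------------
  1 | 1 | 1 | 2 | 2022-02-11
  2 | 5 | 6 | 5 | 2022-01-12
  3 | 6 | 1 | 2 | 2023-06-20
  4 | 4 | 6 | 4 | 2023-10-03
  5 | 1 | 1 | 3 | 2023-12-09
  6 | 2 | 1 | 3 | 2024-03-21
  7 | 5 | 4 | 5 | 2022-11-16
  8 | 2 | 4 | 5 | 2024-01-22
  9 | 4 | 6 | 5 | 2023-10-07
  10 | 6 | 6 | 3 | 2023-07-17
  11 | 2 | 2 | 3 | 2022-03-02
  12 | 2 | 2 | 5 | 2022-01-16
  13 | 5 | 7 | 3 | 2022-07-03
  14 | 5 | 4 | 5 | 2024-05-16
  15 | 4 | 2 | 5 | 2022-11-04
SELECT name, signup_year FROM customers ORDER BY signup_year DESC LIMIT 1

Execution result:
name | signup_year
Sam Brown | 2023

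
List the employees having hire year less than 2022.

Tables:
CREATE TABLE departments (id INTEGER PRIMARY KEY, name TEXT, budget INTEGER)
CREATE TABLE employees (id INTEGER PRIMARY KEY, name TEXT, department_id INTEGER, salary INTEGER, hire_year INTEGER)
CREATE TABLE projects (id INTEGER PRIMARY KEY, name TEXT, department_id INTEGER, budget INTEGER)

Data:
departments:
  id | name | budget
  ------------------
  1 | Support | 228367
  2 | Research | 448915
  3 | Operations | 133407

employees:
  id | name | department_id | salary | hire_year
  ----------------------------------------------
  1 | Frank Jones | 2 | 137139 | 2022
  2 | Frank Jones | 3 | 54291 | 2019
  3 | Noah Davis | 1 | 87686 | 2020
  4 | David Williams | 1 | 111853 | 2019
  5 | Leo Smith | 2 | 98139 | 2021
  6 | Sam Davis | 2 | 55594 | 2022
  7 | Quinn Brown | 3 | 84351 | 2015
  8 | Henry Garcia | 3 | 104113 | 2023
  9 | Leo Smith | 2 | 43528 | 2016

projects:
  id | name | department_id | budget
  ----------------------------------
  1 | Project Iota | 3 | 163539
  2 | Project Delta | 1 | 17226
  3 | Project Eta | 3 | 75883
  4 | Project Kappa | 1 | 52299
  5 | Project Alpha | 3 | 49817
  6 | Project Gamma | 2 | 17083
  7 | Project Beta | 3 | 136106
SELECT name, hire_year FROM employees WHERE hire_year < 2022

Execution result:
name | hire_year
Frank Jones | 2019
Noah Davis | 2020
David Williams | 2019
Leo Smith | 2021
Quinn Brown | 2015
Leo Smith | 2016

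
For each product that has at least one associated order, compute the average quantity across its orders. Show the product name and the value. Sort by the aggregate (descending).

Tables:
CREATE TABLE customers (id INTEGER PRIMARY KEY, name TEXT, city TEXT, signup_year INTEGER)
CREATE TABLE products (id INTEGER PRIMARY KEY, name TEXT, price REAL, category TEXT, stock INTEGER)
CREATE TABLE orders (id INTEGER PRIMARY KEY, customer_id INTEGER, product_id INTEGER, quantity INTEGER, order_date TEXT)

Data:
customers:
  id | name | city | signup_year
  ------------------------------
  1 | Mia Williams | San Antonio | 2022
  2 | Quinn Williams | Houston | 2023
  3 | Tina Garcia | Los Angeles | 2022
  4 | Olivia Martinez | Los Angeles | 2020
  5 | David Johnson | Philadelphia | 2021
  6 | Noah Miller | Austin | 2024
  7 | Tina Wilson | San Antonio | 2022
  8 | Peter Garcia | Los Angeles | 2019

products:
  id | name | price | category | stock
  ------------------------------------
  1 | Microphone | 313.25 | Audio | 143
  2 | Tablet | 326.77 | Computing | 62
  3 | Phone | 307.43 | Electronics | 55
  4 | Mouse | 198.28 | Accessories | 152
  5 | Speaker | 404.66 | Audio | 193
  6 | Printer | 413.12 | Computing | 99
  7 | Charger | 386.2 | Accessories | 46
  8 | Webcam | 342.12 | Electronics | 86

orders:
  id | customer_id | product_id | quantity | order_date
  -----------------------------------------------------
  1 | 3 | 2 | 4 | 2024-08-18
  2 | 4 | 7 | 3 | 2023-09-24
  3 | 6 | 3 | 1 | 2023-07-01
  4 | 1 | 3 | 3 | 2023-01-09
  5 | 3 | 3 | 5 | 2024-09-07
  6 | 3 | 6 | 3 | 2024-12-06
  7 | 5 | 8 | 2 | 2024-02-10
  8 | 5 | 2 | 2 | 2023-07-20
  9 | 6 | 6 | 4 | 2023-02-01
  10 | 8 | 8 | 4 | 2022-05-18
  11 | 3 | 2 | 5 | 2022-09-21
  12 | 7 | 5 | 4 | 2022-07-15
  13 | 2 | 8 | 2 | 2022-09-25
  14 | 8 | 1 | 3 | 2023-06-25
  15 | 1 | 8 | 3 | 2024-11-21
SELECT p.name, AVG(c.quantity) AS avg_quantity FROM orders c JOIN products p ON c.product_id = p.id GROUP BY p.id, p.name ORDER BY avg_quantity DESC

Execution result:
name | avg_quantity
Speaker | 4.00
Tablet | 3.67
Printer | 3.50
Microphone | 3.00
Phone | 3.00
Charger | 3.00
Webcam | 2.75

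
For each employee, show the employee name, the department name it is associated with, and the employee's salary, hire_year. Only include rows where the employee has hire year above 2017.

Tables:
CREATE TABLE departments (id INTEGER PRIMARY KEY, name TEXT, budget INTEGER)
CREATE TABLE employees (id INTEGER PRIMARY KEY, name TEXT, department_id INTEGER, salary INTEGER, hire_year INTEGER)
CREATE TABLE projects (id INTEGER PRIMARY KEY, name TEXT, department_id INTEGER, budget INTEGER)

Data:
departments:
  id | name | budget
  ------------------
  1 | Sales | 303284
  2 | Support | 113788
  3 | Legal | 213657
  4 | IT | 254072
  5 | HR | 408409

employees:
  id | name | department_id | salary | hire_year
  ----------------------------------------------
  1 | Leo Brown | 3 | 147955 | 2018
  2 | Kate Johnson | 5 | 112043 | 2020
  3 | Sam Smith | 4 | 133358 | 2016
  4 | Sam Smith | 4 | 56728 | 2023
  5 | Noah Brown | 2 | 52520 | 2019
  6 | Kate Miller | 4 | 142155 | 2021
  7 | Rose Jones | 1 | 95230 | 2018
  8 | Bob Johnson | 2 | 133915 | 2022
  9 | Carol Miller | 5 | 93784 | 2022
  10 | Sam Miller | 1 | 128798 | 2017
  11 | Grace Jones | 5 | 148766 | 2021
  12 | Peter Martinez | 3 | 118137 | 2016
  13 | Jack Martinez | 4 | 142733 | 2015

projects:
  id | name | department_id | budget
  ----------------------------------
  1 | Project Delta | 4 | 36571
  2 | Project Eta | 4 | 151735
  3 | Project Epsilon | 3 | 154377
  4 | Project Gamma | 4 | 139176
SELECT c.name, p.name AS department, c.salary, c.hire_year FROM employees c JOIN departments p ON c.department_id = p.id WHERE c.hire_year > 2017

Execution result:
name | department | salary | hire_year
Leo Brown | Legal | 147955 | 2018
Kate Johnson | HR | 112043 | 2020
Sam Smith | IT | 56728 | 2023
Noah Brown | Support | 52520 | 2019
Kate Miller | IT | 142155 | 2021
Rose Jones | Sales | 95230 | 2018
Bob Johnson | Support | 133915 | 2022
Carol Miller | HR | 93784 | 2022
Grace Jones | HR | 148766 | 2021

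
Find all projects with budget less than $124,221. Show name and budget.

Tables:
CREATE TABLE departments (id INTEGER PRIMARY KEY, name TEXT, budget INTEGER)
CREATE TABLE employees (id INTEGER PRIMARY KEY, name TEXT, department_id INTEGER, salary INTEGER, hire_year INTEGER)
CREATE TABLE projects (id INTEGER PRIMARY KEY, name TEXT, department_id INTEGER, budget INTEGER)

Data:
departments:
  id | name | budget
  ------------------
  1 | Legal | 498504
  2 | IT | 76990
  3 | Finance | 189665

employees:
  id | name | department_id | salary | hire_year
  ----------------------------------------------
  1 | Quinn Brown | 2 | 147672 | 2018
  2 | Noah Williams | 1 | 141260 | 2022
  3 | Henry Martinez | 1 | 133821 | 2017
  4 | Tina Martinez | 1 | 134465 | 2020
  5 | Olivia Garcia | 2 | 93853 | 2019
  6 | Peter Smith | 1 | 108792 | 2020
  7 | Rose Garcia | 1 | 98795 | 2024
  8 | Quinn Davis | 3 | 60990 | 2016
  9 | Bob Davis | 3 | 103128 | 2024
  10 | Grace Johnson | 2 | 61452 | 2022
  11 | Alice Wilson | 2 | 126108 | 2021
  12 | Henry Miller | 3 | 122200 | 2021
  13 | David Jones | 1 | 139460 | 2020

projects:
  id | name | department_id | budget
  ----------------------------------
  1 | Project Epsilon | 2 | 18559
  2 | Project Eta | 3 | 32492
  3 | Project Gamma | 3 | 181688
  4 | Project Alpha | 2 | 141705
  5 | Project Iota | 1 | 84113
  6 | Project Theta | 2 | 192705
SELECT name, budget FROM projects WHERE budget < 124221

Execution result:
name | budget
Project Epsilon | 18559
Project Eta | 32492
Project Iota | 84113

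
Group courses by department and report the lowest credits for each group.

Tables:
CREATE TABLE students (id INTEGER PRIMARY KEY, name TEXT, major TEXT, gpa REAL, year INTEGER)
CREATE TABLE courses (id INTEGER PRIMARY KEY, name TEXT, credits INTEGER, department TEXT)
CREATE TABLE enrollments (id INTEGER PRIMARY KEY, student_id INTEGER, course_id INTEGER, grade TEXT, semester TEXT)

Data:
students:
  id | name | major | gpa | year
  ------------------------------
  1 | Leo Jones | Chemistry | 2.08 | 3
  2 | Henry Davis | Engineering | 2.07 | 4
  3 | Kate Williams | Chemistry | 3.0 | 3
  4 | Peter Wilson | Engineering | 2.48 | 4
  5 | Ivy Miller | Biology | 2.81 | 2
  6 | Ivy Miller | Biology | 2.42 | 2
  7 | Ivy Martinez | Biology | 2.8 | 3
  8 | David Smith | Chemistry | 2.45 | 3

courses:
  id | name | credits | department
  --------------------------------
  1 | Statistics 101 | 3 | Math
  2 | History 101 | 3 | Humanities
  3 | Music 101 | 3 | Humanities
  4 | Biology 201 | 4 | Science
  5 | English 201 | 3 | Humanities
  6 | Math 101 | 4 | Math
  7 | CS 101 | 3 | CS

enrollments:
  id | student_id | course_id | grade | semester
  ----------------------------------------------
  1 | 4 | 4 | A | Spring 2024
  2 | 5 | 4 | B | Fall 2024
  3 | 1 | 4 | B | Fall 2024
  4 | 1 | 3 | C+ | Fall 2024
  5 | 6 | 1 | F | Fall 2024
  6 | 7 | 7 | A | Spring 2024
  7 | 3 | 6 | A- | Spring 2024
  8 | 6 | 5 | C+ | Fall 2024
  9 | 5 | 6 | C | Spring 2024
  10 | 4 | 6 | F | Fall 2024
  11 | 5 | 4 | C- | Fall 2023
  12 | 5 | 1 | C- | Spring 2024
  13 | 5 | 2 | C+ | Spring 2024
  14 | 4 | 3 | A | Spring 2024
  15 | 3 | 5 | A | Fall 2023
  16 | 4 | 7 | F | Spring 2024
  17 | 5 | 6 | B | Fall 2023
SELECT department, MIN(credits) AS min_credits FROM courses GROUP BY department

Execution result:
department | min_credits
CS | 3
Humanities | 3
Math | 3
Science | 4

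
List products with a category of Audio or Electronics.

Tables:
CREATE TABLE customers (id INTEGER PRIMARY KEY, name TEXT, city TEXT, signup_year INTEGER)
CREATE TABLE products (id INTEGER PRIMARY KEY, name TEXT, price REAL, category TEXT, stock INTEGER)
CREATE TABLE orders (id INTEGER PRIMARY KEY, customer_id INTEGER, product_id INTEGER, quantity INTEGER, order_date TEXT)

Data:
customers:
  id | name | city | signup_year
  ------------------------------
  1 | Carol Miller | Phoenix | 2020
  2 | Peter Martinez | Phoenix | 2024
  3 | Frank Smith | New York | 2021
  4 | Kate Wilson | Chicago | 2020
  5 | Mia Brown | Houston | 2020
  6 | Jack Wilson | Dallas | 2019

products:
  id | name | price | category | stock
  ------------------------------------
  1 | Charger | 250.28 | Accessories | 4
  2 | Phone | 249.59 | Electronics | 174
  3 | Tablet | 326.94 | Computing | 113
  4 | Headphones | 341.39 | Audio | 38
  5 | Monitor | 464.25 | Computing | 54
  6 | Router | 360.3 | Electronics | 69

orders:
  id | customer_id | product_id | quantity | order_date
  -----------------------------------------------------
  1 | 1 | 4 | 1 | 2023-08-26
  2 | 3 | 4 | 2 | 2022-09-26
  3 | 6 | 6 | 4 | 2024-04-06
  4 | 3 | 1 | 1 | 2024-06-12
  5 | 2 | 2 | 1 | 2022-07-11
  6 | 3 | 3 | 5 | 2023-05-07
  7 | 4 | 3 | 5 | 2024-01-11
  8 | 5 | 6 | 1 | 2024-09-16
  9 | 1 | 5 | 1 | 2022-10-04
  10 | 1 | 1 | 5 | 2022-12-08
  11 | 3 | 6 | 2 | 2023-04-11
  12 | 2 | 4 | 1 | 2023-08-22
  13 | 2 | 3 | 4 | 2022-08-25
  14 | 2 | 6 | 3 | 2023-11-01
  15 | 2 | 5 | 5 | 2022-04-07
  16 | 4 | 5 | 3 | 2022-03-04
SELECT name, category FROM products WHERE category IN ('Audio', 'Electronics')

Execution result:
name | category
Phone | Electronics
Headphones | Audio
Router | Electronics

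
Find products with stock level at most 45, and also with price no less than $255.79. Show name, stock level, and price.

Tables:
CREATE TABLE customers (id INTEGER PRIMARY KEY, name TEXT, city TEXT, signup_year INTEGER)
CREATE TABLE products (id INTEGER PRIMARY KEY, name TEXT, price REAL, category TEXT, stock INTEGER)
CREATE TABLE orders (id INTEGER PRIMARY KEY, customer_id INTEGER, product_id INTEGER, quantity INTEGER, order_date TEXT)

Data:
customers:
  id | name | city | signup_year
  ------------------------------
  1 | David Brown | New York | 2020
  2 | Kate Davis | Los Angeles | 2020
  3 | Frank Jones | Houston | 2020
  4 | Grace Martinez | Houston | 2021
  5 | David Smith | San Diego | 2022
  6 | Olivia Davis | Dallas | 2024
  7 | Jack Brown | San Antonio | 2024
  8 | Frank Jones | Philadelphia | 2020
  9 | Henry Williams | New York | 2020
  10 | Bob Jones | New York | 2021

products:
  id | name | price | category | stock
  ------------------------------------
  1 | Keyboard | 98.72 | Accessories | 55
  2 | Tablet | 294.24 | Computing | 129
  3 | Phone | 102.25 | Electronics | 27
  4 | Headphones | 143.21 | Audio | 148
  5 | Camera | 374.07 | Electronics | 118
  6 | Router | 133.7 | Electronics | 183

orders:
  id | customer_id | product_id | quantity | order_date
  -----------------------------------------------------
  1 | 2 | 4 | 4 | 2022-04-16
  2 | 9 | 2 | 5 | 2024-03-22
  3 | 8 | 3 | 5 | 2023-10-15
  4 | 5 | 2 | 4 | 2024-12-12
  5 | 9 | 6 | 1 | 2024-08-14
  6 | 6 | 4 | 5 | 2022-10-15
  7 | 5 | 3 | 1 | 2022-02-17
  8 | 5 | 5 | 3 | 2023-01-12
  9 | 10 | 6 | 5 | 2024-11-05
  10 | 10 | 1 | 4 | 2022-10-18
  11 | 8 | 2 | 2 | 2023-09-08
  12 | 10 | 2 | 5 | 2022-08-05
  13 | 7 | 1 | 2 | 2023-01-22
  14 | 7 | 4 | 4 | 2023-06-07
SELECT name, stock, price FROM products WHERE stock <= 45 AND price >= 255.79

Execution result:
(no rows)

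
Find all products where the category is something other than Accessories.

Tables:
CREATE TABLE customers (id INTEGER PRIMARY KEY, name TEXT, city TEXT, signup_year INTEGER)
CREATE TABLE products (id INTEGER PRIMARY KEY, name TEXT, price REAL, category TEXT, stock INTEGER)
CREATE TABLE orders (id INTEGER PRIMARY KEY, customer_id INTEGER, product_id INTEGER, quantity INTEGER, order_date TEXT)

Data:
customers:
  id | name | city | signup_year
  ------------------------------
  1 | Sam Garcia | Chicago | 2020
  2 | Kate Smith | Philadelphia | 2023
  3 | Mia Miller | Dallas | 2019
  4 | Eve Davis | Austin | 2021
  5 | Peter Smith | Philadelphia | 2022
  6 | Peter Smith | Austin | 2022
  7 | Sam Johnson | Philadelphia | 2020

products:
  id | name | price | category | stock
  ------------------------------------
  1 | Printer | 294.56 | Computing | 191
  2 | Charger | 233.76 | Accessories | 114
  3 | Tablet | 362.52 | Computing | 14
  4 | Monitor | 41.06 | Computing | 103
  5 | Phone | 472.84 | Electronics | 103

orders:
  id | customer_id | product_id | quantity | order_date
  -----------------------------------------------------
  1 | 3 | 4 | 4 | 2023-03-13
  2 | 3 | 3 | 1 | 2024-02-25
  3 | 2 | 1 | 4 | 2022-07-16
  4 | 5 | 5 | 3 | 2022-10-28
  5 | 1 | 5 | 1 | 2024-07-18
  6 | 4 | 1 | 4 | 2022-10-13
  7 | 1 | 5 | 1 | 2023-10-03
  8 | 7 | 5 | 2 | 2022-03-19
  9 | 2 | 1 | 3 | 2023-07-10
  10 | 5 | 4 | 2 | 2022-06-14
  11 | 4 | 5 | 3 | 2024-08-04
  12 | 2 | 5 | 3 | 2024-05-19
SELECT name, category FROM products WHERE category <> 'Accessories'

Execution result:
name | category
Printer | Computing
Tablet | Computing
Monitor | Computing
Phone | Electronics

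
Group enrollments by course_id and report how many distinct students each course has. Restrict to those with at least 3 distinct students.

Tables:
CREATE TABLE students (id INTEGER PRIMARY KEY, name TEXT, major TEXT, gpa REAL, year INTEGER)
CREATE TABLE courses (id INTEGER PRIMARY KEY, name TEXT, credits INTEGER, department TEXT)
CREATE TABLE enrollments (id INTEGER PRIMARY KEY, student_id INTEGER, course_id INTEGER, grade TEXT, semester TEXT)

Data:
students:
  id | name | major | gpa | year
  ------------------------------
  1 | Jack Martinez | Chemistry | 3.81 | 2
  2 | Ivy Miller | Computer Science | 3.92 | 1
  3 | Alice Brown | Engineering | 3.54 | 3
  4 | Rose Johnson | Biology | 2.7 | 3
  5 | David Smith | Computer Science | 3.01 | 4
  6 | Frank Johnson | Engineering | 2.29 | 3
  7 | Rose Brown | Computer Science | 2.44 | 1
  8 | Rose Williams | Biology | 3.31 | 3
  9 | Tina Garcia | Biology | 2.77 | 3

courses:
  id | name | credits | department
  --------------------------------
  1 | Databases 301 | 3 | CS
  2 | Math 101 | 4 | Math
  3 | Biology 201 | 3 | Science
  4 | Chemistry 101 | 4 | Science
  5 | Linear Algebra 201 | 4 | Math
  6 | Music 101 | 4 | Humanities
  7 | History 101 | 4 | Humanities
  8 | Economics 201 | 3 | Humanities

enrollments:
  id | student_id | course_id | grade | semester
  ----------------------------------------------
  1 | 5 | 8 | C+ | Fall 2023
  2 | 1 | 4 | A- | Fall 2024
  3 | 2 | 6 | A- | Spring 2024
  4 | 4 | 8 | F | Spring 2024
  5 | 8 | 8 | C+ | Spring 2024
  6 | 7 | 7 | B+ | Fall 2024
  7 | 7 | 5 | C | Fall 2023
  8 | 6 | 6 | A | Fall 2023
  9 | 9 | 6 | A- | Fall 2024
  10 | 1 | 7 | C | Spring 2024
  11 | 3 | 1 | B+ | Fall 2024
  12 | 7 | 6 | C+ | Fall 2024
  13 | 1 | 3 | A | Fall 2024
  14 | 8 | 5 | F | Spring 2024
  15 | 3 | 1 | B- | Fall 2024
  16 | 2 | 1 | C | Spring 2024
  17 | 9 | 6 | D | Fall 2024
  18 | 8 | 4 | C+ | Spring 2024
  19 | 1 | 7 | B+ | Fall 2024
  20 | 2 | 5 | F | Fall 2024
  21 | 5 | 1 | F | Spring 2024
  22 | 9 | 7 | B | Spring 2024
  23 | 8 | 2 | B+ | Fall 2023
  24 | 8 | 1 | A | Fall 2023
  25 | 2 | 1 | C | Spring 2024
SELECT course_id, COUNT(DISTINCT student_id) AS distinct_student_count FROM enrollments GROUP BY course_id HAVING COUNT(DISTINCT student_id) >= 3

Execution result:
course_id | distinct_student_count
1 | 4
5 | 3
6 | 4
7 | 3
8 | 3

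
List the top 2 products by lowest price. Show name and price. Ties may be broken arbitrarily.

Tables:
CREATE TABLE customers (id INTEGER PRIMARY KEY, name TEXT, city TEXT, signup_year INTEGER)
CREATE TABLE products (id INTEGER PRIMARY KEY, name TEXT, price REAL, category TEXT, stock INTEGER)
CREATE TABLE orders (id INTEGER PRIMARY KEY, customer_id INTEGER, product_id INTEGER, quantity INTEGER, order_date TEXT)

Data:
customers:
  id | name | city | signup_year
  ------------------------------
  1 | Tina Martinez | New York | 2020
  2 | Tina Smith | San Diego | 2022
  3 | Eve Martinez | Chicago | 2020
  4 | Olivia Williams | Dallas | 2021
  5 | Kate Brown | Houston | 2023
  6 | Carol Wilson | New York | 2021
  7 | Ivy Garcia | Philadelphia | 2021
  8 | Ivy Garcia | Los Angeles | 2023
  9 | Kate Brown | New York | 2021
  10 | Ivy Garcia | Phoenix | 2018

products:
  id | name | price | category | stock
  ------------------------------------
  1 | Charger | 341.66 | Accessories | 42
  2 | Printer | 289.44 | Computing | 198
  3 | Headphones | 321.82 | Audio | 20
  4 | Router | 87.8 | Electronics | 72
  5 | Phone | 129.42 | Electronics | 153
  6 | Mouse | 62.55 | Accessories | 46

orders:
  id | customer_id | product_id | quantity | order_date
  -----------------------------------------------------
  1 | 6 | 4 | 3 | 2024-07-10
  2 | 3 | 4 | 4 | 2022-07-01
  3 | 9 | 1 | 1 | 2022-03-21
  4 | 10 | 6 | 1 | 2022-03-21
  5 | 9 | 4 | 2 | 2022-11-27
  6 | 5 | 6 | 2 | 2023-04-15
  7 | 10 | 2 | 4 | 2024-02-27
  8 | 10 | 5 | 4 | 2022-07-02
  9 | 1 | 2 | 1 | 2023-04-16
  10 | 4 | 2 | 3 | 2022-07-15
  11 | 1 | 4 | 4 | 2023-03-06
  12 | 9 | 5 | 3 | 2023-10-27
SELECT name, price FROM products ORDER BY price ASC LIMIT 2

Execution result:
name | price
Mouse | 62.55
Router | 87.80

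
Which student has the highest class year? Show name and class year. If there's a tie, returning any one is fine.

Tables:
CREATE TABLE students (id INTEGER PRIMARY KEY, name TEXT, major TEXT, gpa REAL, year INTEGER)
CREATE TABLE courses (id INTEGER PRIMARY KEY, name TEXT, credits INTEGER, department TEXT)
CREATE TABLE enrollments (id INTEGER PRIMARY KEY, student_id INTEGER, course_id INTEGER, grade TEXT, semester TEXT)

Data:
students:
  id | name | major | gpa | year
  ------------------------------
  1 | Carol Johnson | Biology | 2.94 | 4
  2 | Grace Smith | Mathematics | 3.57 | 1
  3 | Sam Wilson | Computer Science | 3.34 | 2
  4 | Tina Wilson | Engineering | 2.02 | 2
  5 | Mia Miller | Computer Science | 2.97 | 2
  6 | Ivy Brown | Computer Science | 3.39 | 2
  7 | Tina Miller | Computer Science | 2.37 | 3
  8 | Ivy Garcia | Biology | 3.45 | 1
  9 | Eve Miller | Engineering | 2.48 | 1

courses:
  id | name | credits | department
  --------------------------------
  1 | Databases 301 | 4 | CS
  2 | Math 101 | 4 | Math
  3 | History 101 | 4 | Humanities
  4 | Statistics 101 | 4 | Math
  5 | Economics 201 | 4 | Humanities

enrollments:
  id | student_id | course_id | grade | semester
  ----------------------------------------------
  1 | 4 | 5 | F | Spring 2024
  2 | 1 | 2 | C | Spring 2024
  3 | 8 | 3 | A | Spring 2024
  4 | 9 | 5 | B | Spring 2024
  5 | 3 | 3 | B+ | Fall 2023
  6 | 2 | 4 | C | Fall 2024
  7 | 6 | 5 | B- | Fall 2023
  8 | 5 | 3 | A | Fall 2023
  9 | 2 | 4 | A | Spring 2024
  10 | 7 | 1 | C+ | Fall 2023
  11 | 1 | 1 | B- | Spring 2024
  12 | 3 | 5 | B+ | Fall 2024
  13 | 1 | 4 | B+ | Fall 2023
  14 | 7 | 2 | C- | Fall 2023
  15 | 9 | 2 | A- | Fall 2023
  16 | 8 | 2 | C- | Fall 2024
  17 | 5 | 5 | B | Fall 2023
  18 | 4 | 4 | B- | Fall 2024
SELECT name, year FROM students ORDER BY year DESC LIMIT 1

Execution result:
name | year
Carol Johnson | 4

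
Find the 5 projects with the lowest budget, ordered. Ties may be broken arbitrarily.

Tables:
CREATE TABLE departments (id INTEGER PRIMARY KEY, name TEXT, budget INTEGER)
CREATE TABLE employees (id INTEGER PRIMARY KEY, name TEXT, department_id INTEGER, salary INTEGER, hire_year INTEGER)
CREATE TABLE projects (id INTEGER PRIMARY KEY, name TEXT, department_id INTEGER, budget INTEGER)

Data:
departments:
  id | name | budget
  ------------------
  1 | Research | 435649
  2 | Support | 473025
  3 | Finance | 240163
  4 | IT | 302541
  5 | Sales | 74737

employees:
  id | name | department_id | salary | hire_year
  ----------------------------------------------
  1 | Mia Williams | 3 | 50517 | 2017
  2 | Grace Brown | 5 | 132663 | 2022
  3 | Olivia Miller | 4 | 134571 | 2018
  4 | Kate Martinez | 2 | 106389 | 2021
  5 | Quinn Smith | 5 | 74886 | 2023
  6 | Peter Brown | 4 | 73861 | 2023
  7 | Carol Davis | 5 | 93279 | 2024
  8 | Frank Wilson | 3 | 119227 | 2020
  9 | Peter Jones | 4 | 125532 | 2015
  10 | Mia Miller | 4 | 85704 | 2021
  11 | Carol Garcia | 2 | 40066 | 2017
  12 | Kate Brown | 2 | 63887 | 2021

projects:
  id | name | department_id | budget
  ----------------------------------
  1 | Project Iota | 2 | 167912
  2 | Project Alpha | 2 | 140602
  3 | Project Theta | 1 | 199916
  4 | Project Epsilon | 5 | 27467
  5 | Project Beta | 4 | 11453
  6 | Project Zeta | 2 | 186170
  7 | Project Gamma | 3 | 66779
SELECT name, budget FROM projects ORDER BY budget ASC LIMIT 5

Execution result:
name | budget
Project Beta | 11453
Project Epsilon | 27467
Project Gamma | 66779
Project Alpha | 140602
Project Iota | 167912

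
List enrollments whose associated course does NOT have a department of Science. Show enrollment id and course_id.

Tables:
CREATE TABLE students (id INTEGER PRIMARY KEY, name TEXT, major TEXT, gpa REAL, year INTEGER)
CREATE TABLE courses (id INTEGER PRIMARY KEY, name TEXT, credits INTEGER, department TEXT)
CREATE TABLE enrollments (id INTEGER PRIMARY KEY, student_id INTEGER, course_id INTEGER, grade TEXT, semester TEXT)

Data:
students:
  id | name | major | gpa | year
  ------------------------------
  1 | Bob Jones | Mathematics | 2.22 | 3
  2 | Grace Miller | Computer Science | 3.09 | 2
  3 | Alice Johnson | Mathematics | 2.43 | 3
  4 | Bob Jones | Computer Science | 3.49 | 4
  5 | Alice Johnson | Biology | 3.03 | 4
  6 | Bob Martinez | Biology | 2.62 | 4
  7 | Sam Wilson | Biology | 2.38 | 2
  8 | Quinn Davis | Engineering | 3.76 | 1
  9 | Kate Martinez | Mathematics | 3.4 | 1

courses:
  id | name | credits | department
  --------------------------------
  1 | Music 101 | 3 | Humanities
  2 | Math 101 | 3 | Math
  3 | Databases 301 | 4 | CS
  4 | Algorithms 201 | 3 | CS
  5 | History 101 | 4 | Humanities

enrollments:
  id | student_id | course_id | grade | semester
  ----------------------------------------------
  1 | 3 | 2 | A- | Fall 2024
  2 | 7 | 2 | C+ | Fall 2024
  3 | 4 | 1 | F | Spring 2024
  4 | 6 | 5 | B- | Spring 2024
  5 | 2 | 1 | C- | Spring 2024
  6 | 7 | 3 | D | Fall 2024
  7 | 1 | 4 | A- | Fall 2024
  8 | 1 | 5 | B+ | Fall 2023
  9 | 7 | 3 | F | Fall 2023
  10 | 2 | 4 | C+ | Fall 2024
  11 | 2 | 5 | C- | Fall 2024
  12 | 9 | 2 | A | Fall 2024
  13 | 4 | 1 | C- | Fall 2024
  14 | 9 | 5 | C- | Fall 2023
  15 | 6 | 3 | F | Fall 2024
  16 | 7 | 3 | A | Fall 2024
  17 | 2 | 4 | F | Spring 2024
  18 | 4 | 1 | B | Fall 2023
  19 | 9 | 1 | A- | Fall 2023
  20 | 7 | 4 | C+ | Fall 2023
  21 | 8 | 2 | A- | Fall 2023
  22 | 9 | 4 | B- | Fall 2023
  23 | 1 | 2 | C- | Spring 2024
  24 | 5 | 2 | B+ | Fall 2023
SELECT id, course_id FROM enrollments WHERE course_id NOT IN (SELECT id FROM courses WHERE department = 'Science')

Execution result:
id | course_id
1 | 2
2 | 2
3 | 1
4 | 5
5 | 1
6 | 3
7 | 4
8 | 5
9 | 3
10 | 4
11 | 5
12 | 2
13 | 1
14 | 5
15 | 3
16 | 3
17 | 4
18 | 1
19 | 1
20 | 4
21 | 2
22 | 4
23 | 2
24 | 2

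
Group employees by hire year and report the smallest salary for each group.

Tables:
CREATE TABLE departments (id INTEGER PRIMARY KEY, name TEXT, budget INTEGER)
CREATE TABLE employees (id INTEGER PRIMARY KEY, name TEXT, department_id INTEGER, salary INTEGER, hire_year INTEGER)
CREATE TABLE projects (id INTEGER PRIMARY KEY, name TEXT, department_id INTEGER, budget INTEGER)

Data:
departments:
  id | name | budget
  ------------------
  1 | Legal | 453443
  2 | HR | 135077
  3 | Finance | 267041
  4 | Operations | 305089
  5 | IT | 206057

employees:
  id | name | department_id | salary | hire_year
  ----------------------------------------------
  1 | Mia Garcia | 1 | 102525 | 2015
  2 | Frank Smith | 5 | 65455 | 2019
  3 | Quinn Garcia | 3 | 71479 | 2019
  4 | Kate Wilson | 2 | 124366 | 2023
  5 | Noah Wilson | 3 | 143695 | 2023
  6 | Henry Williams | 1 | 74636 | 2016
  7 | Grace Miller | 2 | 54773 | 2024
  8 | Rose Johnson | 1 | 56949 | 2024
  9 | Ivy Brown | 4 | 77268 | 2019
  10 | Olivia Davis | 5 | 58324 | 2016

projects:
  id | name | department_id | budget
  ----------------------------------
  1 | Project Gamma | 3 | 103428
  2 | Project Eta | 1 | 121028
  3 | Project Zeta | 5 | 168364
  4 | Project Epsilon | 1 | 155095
SELECT hire_year, MIN(salary) AS min_salary FROM employees GROUP BY hire_year

Execution result:
hire_year | min_salary
2015 | 102525
2016 | 58324
2019 | 65455
2023 | 124366
2024 | 54773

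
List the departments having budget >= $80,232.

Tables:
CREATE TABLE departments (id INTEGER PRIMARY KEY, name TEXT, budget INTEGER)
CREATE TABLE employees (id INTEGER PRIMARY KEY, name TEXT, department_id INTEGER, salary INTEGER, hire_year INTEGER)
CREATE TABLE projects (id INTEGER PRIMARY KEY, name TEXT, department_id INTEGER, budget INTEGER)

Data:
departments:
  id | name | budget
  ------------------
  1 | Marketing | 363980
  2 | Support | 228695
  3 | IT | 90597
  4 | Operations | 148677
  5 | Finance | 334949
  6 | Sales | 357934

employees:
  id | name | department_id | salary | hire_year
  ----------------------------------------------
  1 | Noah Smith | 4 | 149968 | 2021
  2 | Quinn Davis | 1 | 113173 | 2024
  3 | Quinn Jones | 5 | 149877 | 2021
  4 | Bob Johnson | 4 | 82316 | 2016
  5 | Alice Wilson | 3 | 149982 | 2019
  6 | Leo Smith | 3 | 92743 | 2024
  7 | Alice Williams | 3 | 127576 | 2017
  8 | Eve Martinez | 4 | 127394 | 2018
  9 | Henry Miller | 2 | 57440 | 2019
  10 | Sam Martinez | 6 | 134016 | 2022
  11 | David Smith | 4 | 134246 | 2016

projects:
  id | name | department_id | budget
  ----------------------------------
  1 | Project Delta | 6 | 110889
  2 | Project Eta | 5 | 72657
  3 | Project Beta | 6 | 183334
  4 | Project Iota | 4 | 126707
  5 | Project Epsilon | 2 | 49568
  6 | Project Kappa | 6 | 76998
SELECT name, budget FROM departments WHERE budget >= 80232

Execution result:
name | budget
Marketing | 363980
Support | 228695
IT | 90597
Operations | 148677
Finance | 334949
Sales | 357934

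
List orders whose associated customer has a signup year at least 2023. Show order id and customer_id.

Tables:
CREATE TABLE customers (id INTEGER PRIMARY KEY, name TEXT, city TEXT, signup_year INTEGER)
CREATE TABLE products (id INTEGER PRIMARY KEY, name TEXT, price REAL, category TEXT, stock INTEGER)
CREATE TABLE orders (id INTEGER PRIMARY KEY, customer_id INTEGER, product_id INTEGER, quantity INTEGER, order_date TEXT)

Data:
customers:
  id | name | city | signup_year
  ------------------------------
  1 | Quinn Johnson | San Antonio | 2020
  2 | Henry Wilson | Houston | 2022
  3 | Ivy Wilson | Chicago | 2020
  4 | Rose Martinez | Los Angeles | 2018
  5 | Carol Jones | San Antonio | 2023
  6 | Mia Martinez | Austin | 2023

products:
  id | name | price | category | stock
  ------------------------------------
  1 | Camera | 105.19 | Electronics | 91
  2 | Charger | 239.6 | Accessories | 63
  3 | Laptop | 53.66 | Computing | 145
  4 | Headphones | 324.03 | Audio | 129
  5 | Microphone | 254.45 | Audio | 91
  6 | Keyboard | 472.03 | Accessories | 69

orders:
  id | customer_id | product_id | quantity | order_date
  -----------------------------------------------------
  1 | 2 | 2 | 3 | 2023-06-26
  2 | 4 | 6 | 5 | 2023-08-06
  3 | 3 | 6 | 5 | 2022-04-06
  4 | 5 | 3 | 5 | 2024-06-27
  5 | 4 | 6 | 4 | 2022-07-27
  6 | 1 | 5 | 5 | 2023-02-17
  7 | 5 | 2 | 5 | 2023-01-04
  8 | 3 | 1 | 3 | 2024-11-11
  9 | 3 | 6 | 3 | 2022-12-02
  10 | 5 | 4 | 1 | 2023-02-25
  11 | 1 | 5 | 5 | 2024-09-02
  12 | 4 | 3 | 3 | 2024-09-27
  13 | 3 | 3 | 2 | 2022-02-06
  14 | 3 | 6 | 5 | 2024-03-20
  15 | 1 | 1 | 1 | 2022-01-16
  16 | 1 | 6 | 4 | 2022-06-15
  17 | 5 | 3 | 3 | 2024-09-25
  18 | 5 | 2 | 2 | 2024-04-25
SELECT id, customer_id FROM orders WHERE customer_id IN (SELECT id FROM customers WHERE signup_year >= 2023)

Execution result:
id | customer_id
4 | 5
7 | 5
10 | 5
17 | 5
18 | 5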